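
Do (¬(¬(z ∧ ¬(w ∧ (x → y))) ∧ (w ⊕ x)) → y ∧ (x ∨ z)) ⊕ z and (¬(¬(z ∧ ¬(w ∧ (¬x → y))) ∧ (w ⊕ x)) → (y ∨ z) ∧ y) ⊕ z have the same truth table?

not equivalent

  x      y      z      w    |    φ      ψ  
False  False  False  False  |  False  False
False  False  False   True  |   True   True
False  False   True  False  |   True   True
False  False   True   True  |  False   True
False   True  False  False  |  False   True
False   True  False   True  |   True   True
False   True   True  False  |  False  False
False   True   True   True  |  False  False
 True  False  False  False  |   True   True
 True  False  False   True  |  False  False
 True  False   True  False  |   True   True
 True  False   True   True  |   True   True
 True   True  False  False  |   True   True
 True   True  False   True  |   True   True
 True   True   True  False  |  False  False
 True   True   True   True  |  False  False
The columns differ at x=False, y=False, z=True, w=True (φ=False, ψ=True), so they are not equivalent.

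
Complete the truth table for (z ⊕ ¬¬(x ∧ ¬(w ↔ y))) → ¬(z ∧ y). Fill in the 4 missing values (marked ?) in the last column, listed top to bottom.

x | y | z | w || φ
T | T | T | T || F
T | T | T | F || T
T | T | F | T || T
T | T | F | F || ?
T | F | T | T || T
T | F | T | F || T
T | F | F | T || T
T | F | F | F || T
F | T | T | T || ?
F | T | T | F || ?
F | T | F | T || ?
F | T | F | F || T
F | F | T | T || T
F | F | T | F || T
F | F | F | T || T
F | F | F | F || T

T, F, F, T

Row x=T, y=T, z=F, w=F: (z ⊕ ¬¬(x ∧ ¬(w ↔ y))) = T, ¬(z ∧ y) = T, so the formula = T.
Row x=F, y=T, z=T, w=T: (z ⊕ ¬¬(x ∧ ¬(w ↔ y))) = T, ¬(z ∧ y) = F, so the formula = F.
Row x=F, y=T, z=T, w=F: (z ⊕ ¬¬(x ∧ ¬(w ↔ y))) = T, ¬(z ∧ y) = F, so the formula = F.
Row x=F, y=T, z=F, w=T: (z ⊕ ¬¬(x ∧ ¬(w ↔ y))) = F, ¬(z ∧ y) = T, so the formula = T.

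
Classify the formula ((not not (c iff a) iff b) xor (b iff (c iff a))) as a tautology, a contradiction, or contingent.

  a   |   b   |   c   ||   φ  
 True |  True |  True || False
 True |  True | False || False
 True | False |  True || False
 True | False | False || False
False |  True |  True || False
False |  True | False || False
False | False |  True || False
False | False | False || False
Every row is False, so the formula is a contradiction.

contradiction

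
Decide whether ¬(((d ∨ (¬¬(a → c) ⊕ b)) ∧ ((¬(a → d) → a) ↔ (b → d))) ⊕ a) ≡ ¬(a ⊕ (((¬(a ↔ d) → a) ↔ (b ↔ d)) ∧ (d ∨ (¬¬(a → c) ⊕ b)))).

a | b | c | d || φ | ψ
T | T | T | T || T | T
T | T | T | F || F | F
T | T | F | T || T | T
T | T | F | F || F | F
T | F | T | T || T | F
T | F | T | F || T | T
T | F | F | T || T | F
T | F | F | F || F | F
F | T | T | T || F | T
F | T | T | F || T | T
F | T | F | T || F | T
F | T | F | F || T | T
F | F | T | T || F | F
F | F | T | F || F | F
F | F | F | T || F | F
F | F | F | F || F | F
The columns differ at a=T, b=F, c=T, d=T (φ=T, ψ=F), so they are not equivalent.

not equivalent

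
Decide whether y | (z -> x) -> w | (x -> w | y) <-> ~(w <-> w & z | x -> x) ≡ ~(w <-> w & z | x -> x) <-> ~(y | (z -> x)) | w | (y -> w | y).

not equivalent

x | y | z | w | φ | ψ
- | - | - | - | - | -
1 | 1 | 1 | 1 | 0 | 0
1 | 1 | 1 | 0 | 1 | 1
1 | 1 | 0 | 1 | 0 | 0
1 | 1 | 0 | 0 | 1 | 1
1 | 0 | 1 | 1 | 0 | 0
1 | 0 | 1 | 0 | 0 | 1
1 | 0 | 0 | 1 | 0 | 0
1 | 0 | 0 | 0 | 0 | 1
0 | 1 | 1 | 1 | 1 | 1
0 | 1 | 1 | 0 | 1 | 1
0 | 1 | 0 | 1 | 0 | 0
0 | 1 | 0 | 0 | 1 | 1
0 | 0 | 1 | 1 | 1 | 1
0 | 0 | 1 | 0 | 1 | 1
0 | 0 | 0 | 1 | 0 | 0
0 | 0 | 0 | 0 | 1 | 1
The columns differ at x=1, y=0, z=1, w=0 (φ=0, ψ=1), so they are not equivalent.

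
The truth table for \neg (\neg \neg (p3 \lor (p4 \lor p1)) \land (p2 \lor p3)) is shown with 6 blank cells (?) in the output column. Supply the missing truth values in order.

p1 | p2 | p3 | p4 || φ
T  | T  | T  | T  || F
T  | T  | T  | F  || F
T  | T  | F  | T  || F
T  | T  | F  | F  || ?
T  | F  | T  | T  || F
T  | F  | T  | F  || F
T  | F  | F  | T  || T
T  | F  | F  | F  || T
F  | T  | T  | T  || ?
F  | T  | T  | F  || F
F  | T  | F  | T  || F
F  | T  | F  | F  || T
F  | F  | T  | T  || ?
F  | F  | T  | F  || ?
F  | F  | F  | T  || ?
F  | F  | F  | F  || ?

Row p1=T, p2=T, p3=F, p4=F: \neg \neg (p3 \lor (p4 \lor p1)) = T, (p2 \lor p3) = T, (\neg \neg (p3 \lor (p4 \lor p1)) \land (p2 \lor p3)) = T, so the formula = F.
Row p1=F, p2=T, p3=T, p4=T: \neg \neg (p3 \lor (p4 \lor p1)) = T, (p2 \lor p3) = T, (\neg \neg (p3 \lor (p4 \lor p1)) \land (p2 \lor p3)) = T, so the formula = F.
Row p1=F, p2=F, p3=T, p4=T: \neg \neg (p3 \lor (p4 \lor p1)) = T, (p2 \lor p3) = T, (\neg \neg (p3 \lor (p4 \lor p1)) \land (p2 \lor p3)) = T, so the formula = F.
Row p1=F, p2=F, p3=T, p4=F: \neg \neg (p3 \lor (p4 \lor p1)) = T, (p2 \lor p3) = T, (\neg \neg (p3 \lor (p4 \lor p1)) \land (p2 \lor p3)) = T, so the formula = F.
Row p1=F, p2=F, p3=F, p4=T: \neg \neg (p3 \lor (p4 \lor p1)) = T, (p2 \lor p3) = F, (\neg \neg (p3 \lor (p4 \lor p1)) \land (p2 \lor p3)) = F, so the formula = T.
Row p1=F, p2=F, p3=F, p4=F: \neg \neg (p3 \lor (p4 \lor p1)) = F, (p2 \lor p3) = F, (\neg \neg (p3 \lor (p4 \lor p1)) \land (p2 \lor p3)) = F, so the formula = T.

F, F, F, F, T, T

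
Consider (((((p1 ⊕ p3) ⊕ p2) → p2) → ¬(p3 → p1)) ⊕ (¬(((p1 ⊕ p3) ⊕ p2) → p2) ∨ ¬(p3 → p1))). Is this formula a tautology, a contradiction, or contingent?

contradiction

p1 | p2 | p3 | (p1 ⊕ p3) | ((p1 ⊕ p3) ⊕ p2) | (((p1 ⊕ p3) ⊕ p2) → p2) | (p3 → p1) | ¬(p3 → p1) | ¬(((p1 ⊕ p3) ⊕ p2) → p2) | φ
-- | -- | -- | --------- | ---------------- | ----------------------- | --------- | ---------- | ------------------------ | -
1  | 1  | 1  |     0     |        1         |            1            |     1     |     0      |            0             | 0
1  | 1  | 0  |     1     |        0         |            1            |     1     |     0      |            0             | 0
1  | 0  | 1  |     0     |        0         |            1            |     1     |     0      |            0             | 0
1  | 0  | 0  |     1     |        1         |            0            |     1     |     0      |            1             | 0
0  | 1  | 1  |     1     |        0         |            1            |     0     |     1      |            0             | 0
0  | 1  | 0  |     0     |        1         |            1            |     1     |     0      |            0             | 0
0  | 0  | 1  |     1     |        1         |            0            |     0     |     1      |            1             | 0
0  | 0  | 0  |     0     |        0         |            1            |     1     |     0      |            0             | 0
Every row is 0, so the formula is a contradiction.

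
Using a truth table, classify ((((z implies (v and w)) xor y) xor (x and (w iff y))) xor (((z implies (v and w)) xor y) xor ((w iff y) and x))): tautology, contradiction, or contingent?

contradiction

x  y  z  w  v  |  φ
T  T  T  T  T  |  F
T  T  T  T  F  |  F
T  T  T  F  T  |  F
T  T  T  F  F  |  F
T  T  F  T  T  |  F
T  T  F  T  F  |  F
T  T  F  F  T  |  F
T  T  F  F  F  |  F
T  F  T  T  T  |  F
T  F  T  T  F  |  F
T  F  T  F  T  |  F
T  F  T  F  F  |  F
T  F  F  T  T  |  F
T  F  F  T  F  |  F
T  F  F  F  T  |  F
T  F  F  F  F  |  F
F  T  T  T  T  |  F
F  T  T  T  F  |  F
F  T  T  F  T  |  F
F  T  T  F  F  |  F
F  T  F  T  T  |  F
F  T  F  T  F  |  F
F  T  F  F  T  |  F
F  T  F  F  F  |  F
F  F  T  T  T  |  F
F  F  T  T  F  |  F
F  F  T  F  T  |  F
F  F  T  F  F  |  F
F  F  F  T  T  |  F
F  F  F  T  F  |  F
F  F  F  F  T  |  F
F  F  F  F  F  |  F
Every row is F, so the formula is a contradiction.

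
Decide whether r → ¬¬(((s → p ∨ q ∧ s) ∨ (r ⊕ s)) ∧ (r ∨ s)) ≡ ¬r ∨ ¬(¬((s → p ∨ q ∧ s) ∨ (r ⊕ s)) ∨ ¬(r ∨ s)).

p | q | r | s | φ | ψ
- | - | - | - | - | -
T | T | T | T | T | T
T | T | T | F | T | T
T | T | F | T | T | T
T | T | F | F | T | T
T | F | T | T | T | T
T | F | T | F | T | T
T | F | F | T | T | T
T | F | F | F | T | T
F | T | T | T | T | T
F | T | T | F | T | T
F | T | F | T | T | T
F | T | F | F | T | T
F | F | T | T | F | F
F | F | T | F | T | T
F | F | F | T | T | T
F | F | F | F | T | T
The columns for φ and ψ agree on every row, so they are logically equivalent.

equivalent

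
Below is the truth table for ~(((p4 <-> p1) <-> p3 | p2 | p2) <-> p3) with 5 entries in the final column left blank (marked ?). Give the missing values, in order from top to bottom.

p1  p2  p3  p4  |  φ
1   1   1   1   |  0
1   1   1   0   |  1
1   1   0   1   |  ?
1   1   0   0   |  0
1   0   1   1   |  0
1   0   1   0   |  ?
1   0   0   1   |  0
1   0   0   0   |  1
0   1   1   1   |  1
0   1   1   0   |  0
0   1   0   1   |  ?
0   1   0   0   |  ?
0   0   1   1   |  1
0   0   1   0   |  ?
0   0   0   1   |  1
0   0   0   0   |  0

1, 1, 0, 1, 0

Row p1=1, p2=1, p3=0, p4=1: ((p4 <-> p1) <-> p3 | p2 | p2) = 1, (((p4 <-> p1) <-> p3 | p2 | p2) <-> p3) = 0, so the formula = 1.
Row p1=1, p2=0, p3=1, p4=0: ((p4 <-> p1) <-> p3 | p2 | p2) = 0, (((p4 <-> p1) <-> p3 | p2 | p2) <-> p3) = 0, so the formula = 1.
Row p1=0, p2=1, p3=0, p4=1: ((p4 <-> p1) <-> p3 | p2 | p2) = 0, (((p4 <-> p1) <-> p3 | p2 | p2) <-> p3) = 1, so the formula = 0.
Row p1=0, p2=1, p3=0, p4=0: ((p4 <-> p1) <-> p3 | p2 | p2) = 1, (((p4 <-> p1) <-> p3 | p2 | p2) <-> p3) = 0, so the formula = 1.
Row p1=0, p2=0, p3=1, p4=0: ((p4 <-> p1) <-> p3 | p2 | p2) = 1, (((p4 <-> p1) <-> p3 | p2 | p2) <-> p3) = 1, so the formula = 0.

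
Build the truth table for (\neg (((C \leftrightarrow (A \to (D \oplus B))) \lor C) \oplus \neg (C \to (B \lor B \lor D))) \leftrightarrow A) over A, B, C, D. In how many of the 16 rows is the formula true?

  A   |   B   |   C   |   D   ||   φ  
False | False | False | False || False
False | False | False |  True || False
False | False |  True | False || False
False | False |  True |  True ||  True
False |  True | False | False || False
False |  True | False |  True || False
False |  True |  True | False ||  True
False |  True |  True |  True ||  True
 True | False | False | False || False
 True | False | False |  True ||  True
 True | False |  True | False ||  True
 True | False |  True |  True || False
 True |  True | False | False ||  True
 True |  True | False |  True || False
 True |  True |  True | False || False
 True |  True |  True |  True || False
The formula is true on 6 of the 16 rows.

6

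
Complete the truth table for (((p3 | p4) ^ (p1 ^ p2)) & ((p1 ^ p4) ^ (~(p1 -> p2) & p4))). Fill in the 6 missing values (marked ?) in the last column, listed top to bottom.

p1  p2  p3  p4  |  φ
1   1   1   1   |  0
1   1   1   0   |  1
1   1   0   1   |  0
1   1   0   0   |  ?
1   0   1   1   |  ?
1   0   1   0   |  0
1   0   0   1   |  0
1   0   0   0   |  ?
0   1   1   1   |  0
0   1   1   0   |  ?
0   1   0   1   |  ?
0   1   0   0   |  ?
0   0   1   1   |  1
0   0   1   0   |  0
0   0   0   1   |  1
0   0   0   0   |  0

0, 0, 1, 0, 0, 0

Row p1=1, p2=1, p3=0, p4=0: ((p3 | p4) ^ (p1 ^ p2)) = 0, ((p1 ^ p4) ^ (~(p1 -> p2) & p4)) = 1, so the formula = 0.
Row p1=1, p2=0, p3=1, p4=1: ((p3 | p4) ^ (p1 ^ p2)) = 0, ((p1 ^ p4) ^ (~(p1 -> p2) & p4)) = 1, so the formula = 0.
Row p1=1, p2=0, p3=0, p4=0: ((p3 | p4) ^ (p1 ^ p2)) = 1, ((p1 ^ p4) ^ (~(p1 -> p2) & p4)) = 1, so the formula = 1.
Row p1=0, p2=1, p3=1, p4=0: ((p3 | p4) ^ (p1 ^ p2)) = 0, ((p1 ^ p4) ^ (~(p1 -> p2) & p4)) = 0, so the formula = 0.
Row p1=0, p2=1, p3=0, p4=1: ((p3 | p4) ^ (p1 ^ p2)) = 0, ((p1 ^ p4) ^ (~(p1 -> p2) & p4)) = 1, so the formula = 0.
Row p1=0, p2=1, p3=0, p4=0: ((p3 | p4) ^ (p1 ^ p2)) = 1, ((p1 ^ p4) ^ (~(p1 -> p2) & p4)) = 0, so the formula = 0.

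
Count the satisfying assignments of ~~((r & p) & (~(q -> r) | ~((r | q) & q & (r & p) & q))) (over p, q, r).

1

p | q | r | φ
- | - | - | -
1 | 1 | 1 | 0
1 | 1 | 0 | 0
1 | 0 | 1 | 1
1 | 0 | 0 | 0
0 | 1 | 1 | 0
0 | 1 | 0 | 0
0 | 0 | 1 | 0
0 | 0 | 0 | 0
The formula is true on 1 of the 8 rows.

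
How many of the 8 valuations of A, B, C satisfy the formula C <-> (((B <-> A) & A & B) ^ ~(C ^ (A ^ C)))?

  A   |   B   |   C   ||   φ  
False | False | False || False
False | False |  True ||  True
False |  True | False || False
False |  True |  True ||  True
 True | False | False ||  True
 True | False |  True || False
 True |  True | False || False
 True |  True |  True ||  True
The formula is true on 4 of the 8 rows.

4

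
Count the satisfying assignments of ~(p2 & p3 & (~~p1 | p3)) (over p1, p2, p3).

6

p1  p2  p3     ~(p2 & p3 & (~~p1 | p3))
T   T   T                 F            
T   T   F                 T            
T   F   T                 T            
T   F   F                 T            
F   T   T                 F            
F   T   F                 T            
F   F   T                 T            
F   F   F                 T            
The formula is true on 6 of the 8 rows.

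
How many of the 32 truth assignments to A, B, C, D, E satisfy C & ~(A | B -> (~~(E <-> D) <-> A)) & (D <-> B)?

3

A | B | C | D | E | φ
- | - | - | - | - | -
0 | 0 | 0 | 0 | 0 | 0
0 | 0 | 0 | 0 | 1 | 0
0 | 0 | 0 | 1 | 0 | 0
0 | 0 | 0 | 1 | 1 | 0
0 | 0 | 1 | 0 | 0 | 0
0 | 0 | 1 | 0 | 1 | 0
0 | 0 | 1 | 1 | 0 | 0
0 | 0 | 1 | 1 | 1 | 0
0 | 1 | 0 | 0 | 0 | 0
0 | 1 | 0 | 0 | 1 | 0
0 | 1 | 0 | 1 | 0 | 0
0 | 1 | 0 | 1 | 1 | 0
0 | 1 | 1 | 0 | 0 | 0
0 | 1 | 1 | 0 | 1 | 0
0 | 1 | 1 | 1 | 0 | 0
0 | 1 | 1 | 1 | 1 | 1
1 | 0 | 0 | 0 | 0 | 0
1 | 0 | 0 | 0 | 1 | 0
1 | 0 | 0 | 1 | 0 | 0
1 | 0 | 0 | 1 | 1 | 0
1 | 0 | 1 | 0 | 0 | 0
1 | 0 | 1 | 0 | 1 | 1
1 | 0 | 1 | 1 | 0 | 0
1 | 0 | 1 | 1 | 1 | 0
1 | 1 | 0 | 0 | 0 | 0
1 | 1 | 0 | 0 | 1 | 0
1 | 1 | 0 | 1 | 0 | 0
1 | 1 | 0 | 1 | 1 | 0
1 | 1 | 1 | 0 | 0 | 0
1 | 1 | 1 | 0 | 1 | 0
1 | 1 | 1 | 1 | 0 | 1
1 | 1 | 1 | 1 | 1 | 0
The formula is true on 3 of the 32 rows.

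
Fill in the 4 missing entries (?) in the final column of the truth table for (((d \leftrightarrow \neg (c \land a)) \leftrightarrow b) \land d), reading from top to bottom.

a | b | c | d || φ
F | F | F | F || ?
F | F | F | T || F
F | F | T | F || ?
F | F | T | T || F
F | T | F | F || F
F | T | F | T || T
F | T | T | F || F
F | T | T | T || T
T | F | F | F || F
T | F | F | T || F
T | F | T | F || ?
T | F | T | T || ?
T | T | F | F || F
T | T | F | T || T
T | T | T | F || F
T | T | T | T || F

F, F, F, T

Row a=F, b=F, c=F, d=F: ((d \leftrightarrow \neg (c \land a)) \leftrightarrow b) = T, so the formula = F.
Row a=F, b=F, c=T, d=F: ((d \leftrightarrow \neg (c \land a)) \leftrightarrow b) = T, so the formula = F.
Row a=T, b=F, c=T, d=F: ((d \leftrightarrow \neg (c \land a)) \leftrightarrow b) = F, so the formula = F.
Row a=T, b=F, c=T, d=T: ((d \leftrightarrow \neg (c \land a)) \leftrightarrow b) = T, so the formula = T.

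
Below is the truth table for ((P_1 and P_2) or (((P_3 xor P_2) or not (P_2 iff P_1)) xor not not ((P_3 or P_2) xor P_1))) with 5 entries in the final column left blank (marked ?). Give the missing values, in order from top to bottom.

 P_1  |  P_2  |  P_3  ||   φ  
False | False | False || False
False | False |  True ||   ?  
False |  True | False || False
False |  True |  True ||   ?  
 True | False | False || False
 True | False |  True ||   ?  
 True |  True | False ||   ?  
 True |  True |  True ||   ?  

False, False, True, True, True

Row P_1=False, P_2=False, P_3=True: (P_1 and P_2) = False, (((P_3 xor P_2) or not (P_2 iff P_1)) xor not not ((P_3 or P_2) xor P_1)) = False, so the formula = False.
Row P_1=False, P_2=True, P_3=True: (P_1 and P_2) = False, (((P_3 xor P_2) or not (P_2 iff P_1)) xor not not ((P_3 or P_2) xor P_1)) = False, so the formula = False.
Row P_1=True, P_2=False, P_3=True: (P_1 and P_2) = False, (((P_3 xor P_2) or not (P_2 iff P_1)) xor not not ((P_3 or P_2) xor P_1)) = True, so the formula = True.
Row P_1=True, P_2=True, P_3=False: (P_1 and P_2) = True, (((P_3 xor P_2) or not (P_2 iff P_1)) xor not not ((P_3 or P_2) xor P_1)) = True, so the formula = True.
Row P_1=True, P_2=True, P_3=True: (P_1 and P_2) = True, (((P_3 xor P_2) or not (P_2 iff P_1)) xor not not ((P_3 or P_2) xor P_1)) = False, so the formula = True.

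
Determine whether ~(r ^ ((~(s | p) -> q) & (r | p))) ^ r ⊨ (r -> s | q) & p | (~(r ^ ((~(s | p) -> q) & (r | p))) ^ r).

p  q  r  s  |  φ  ψ
F  F  F  F  |  T  T
F  F  F  T  |  T  T
F  F  T  F  |  T  T
F  F  T  T  |  F  F
F  T  F  F  |  T  T
F  T  F  T  |  T  T
F  T  T  F  |  F  F
F  T  T  T  |  F  F
T  F  F  F  |  F  T
T  F  F  T  |  F  T
T  F  T  F  |  F  F
T  F  T  T  |  F  T
T  T  F  F  |  F  T
T  T  F  T  |  F  T
T  T  T  F  |  F  T
T  T  T  T  |  F  T
In every row where φ is true, ψ is also true, so φ ⊨ ψ.

yes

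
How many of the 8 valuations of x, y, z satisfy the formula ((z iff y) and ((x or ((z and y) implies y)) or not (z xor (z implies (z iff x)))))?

x  y  z  |  φ
T  T  T  |  T
T  T  F  |  F
T  F  T  |  F
T  F  F  |  T
F  T  T  |  T
F  T  F  |  F
F  F  T  |  F
F  F  F  |  T
The formula is true on 4 of the 8 rows.

4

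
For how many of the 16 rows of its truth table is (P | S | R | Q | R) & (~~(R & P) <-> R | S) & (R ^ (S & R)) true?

P  Q  R  S     (S | R | Q | R)  (P | (S | R | Q | R))  (R & P)  ~(R & P)  ~~(R & P)  (R | S)  (~~(R & P) <-> (R | S))  (S & R)  (R ^ (S & R))  φ
1  1  1  1            1                   1               1        0          1         1                1                1           0        0
1  1  1  0            1                   1               1        0          1         1                1                0           1        1
1  1  0  1            1                   1               0        1          0         1                0                0           0        0
1  1  0  0            1                   1               0        1          0         0                1                0           0        0
1  0  1  1            1                   1               1        0          1         1                1                1           0        0
1  0  1  0            1                   1               1        0          1         1                1                0           1        1
1  0  0  1            1                   1               0        1          0         1                0                0           0        0
1  0  0  0            0                   1               0        1          0         0                1                0           0        0
0  1  1  1            1                   1               0        1          0         1                0                1           0        0
0  1  1  0            1                   1               0        1          0         1                0                0           1        0
0  1  0  1            1                   1               0        1          0         1                0                0           0        0
0  1  0  0            1                   1               0        1          0         0                1                0           0        0
0  0  1  1            1                   1               0        1          0         1                0                1           0        0
0  0  1  0            1                   1               0        1          0         1                0                0           1        0
0  0  0  1            1                   1               0        1          0         1                0                0           0        0
0  0  0  0            0                   0               0        1          0         0                1                0           0        0
The formula is true on 2 of the 16 rows.

2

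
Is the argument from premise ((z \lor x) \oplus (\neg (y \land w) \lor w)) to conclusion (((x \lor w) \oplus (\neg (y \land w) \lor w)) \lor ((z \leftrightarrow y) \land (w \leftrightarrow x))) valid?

x | y | z | w || φ | ψ
1 | 1 | 1 | 1 || 0 | 1
1 | 1 | 1 | 0 || 0 | 0
1 | 1 | 0 | 1 || 0 | 0
1 | 1 | 0 | 0 || 0 | 0
1 | 0 | 1 | 1 || 0 | 0
1 | 0 | 1 | 0 || 0 | 0
1 | 0 | 0 | 1 || 0 | 1
1 | 0 | 0 | 0 || 0 | 0
0 | 1 | 1 | 1 || 0 | 0
0 | 1 | 1 | 0 || 0 | 1
0 | 1 | 0 | 1 || 1 | 0
0 | 1 | 0 | 0 || 1 | 1
0 | 0 | 1 | 1 || 0 | 0
0 | 0 | 1 | 0 || 0 | 1
0 | 0 | 0 | 1 || 1 | 0
0 | 0 | 0 | 0 || 1 | 1
At x=0, y=1, z=0, w=1 we have φ true but ψ false, so φ does not entail ψ.

no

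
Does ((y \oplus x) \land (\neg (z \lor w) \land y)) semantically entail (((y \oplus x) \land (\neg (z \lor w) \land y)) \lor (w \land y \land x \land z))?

yes

x  y  z  w  |  φ  ψ
F  F  F  F  |  F  F
F  F  F  T  |  F  F
F  F  T  F  |  F  F
F  F  T  T  |  F  F
F  T  F  F  |  T  T
F  T  F  T  |  F  F
F  T  T  F  |  F  F
F  T  T  T  |  F  F
T  F  F  F  |  F  F
T  F  F  T  |  F  F
T  F  T  F  |  F  F
T  F  T  T  |  F  F
T  T  F  F  |  F  F
T  T  F  T  |  F  F
T  T  T  F  |  F  F
T  T  T  T  |  F  T
In every row where φ is true, ψ is also true, so φ ⊨ ψ.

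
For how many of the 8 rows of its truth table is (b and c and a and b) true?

a  b  c  |  (b and c and a and b)
1  1  1  |            1          
1  1  0  |            0          
1  0  1  |            0          
1  0  0  |            0          
0  1  1  |            0          
0  1  0  |            0          
0  0  1  |            0          
0  0  0  |            0          
The formula is true on 1 of the 8 rows.

1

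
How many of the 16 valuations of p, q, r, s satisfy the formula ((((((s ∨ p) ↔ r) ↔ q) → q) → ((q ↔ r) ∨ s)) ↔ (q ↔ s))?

9

p  q  r  s  |  (s ∨ p)  ((s ∨ p) ↔ r)  (((s ∨ p) ↔ r) ↔ q)  ((((s ∨ p) ↔ r) ↔ q) → q)  (q ↔ r)  ((q ↔ r) ∨ s)  (q ↔ s)  φ
1  1  1  1  |     1           1                 1                       1                 1           1           1     1
1  1  1  0  |     1           1                 1                       1                 1           1           0     0
1  1  0  1  |     1           0                 0                       1                 0           1           1     1
1  1  0  0  |     1           0                 0                       1                 0           0           0     1
1  0  1  1  |     1           1                 0                       1                 0           1           0     0
1  0  1  0  |     1           1                 0                       1                 0           0           1     0
1  0  0  1  |     1           0                 1                       0                 1           1           0     0
1  0  0  0  |     1           0                 1                       0                 1           1           1     1
0  1  1  1  |     1           1                 1                       1                 1           1           1     1
0  1  1  0  |     0           0                 0                       1                 1           1           0     0
0  1  0  1  |     1           0                 0                       1                 0           1           1     1
0  1  0  0  |     0           1                 1                       1                 0           0           0     1
0  0  1  1  |     1           1                 0                       1                 0           1           0     0
0  0  1  0  |     0           0                 1                       0                 0           0           1     1
0  0  0  1  |     1           0                 1                       0                 1           1           0     0
0  0  0  0  |     0           1                 0                       1                 1           1           1     1
The formula is true on 9 of the 16 rows.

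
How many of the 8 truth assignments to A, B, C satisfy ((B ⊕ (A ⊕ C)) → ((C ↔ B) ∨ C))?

7

A  B  C  |  (A ⊕ C)  (B ⊕ (A ⊕ C))  (C ↔ B)  ((C ↔ B) ∨ C)  φ
F  F  F  |     F           F           T           T        T
F  F  T  |     T           T           F           T        T
F  T  F  |     F           T           F           F        F
F  T  T  |     T           F           T           T        T
T  F  F  |     T           T           T           T        T
T  F  T  |     F           F           F           T        T
T  T  F  |     T           F           F           F        T
T  T  T  |     F           T           T           T        T
The formula is true on 7 of the 8 rows.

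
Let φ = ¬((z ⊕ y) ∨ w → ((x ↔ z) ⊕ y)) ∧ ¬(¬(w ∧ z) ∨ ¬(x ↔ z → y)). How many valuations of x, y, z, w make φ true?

2

x  y  z  w  |  φ
1  1  1  1  |  1
1  1  1  0  |  0
1  1  0  1  |  0
1  1  0  0  |  0
1  0  1  1  |  0
1  0  1  0  |  0
1  0  0  1  |  0
1  0  0  0  |  0
0  1  1  1  |  0
0  1  1  0  |  0
0  1  0  1  |  0
0  1  0  0  |  0
0  0  1  1  |  1
0  0  1  0  |  0
0  0  0  1  |  0
0  0  0  0  |  0
The formula is true on 2 of the 16 rows.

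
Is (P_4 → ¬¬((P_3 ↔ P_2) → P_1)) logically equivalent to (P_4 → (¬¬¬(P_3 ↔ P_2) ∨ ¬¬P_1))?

equivalent

 P_1  |  P_2  |  P_3  |  P_4  ||   φ   |   ψ  
False | False | False | False ||  True |  True
False | False | False |  True || False | False
False | False |  True | False ||  True |  True
False | False |  True |  True ||  True |  True
False |  True | False | False ||  True |  True
False |  True | False |  True ||  True |  True
False |  True |  True | False ||  True |  True
False |  True |  True |  True || False | False
 True | False | False | False ||  True |  True
 True | False | False |  True ||  True |  True
 True | False |  True | False ||  True |  True
 True | False |  True |  True ||  True |  True
 True |  True | False | False ||  True |  True
 True |  True | False |  True ||  True |  True
 True |  True |  True | False ||  True |  True
 True |  True |  True |  True ||  True |  True
The columns for φ and ψ agree on every row, so they are logically equivalent.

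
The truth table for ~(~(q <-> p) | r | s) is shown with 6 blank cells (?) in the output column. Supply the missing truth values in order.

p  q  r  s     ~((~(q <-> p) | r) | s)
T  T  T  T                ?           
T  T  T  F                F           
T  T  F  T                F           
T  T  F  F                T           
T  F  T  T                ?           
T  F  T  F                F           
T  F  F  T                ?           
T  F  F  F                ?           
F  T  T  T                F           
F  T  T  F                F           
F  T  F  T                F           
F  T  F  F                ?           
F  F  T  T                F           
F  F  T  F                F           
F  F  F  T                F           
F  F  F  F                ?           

F, F, F, F, F, T

Row p=T, q=T, r=T, s=T: (~(q <-> p) | r) = T, (~(q <-> p) | r | s) = T, so ~((~(q <-> p) | r) | s) = F.
Row p=T, q=F, r=T, s=T: (~(q <-> p) | r) = T, (~(q <-> p) | r | s) = T, so ~((~(q <-> p) | r) | s) = F.
Row p=T, q=F, r=F, s=T: (~(q <-> p) | r) = T, (~(q <-> p) | r | s) = T, so ~((~(q <-> p) | r) | s) = F.
Row p=T, q=F, r=F, s=F: (~(q <-> p) | r) = T, (~(q <-> p) | r | s) = T, so ~((~(q <-> p) | r) | s) = F.
Row p=F, q=T, r=F, s=F: (~(q <-> p) | r) = T, (~(q <-> p) | r | s) = T, so ~((~(q <-> p) | r) | s) = F.
Row p=F, q=F, r=F, s=F: (~(q <-> p) | r) = F, (~(q <-> p) | r | s) = F, so ~((~(q <-> p) | r) | s) = T.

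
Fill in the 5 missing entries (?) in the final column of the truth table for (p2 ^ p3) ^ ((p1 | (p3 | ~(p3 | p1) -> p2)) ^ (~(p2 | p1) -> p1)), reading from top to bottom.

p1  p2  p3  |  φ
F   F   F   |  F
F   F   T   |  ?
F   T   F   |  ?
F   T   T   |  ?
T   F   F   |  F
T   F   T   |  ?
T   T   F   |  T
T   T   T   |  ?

T, T, F, T, F

Row p1=F, p2=F, p3=T: (p2 ^ p3) = T, ((p1 | (p3 | ~(p3 | p1) -> p2)) ^ (~(p2 | p1) -> p1)) = F, so the formula = T.
Row p1=F, p2=T, p3=F: (p2 ^ p3) = T, ((p1 | (p3 | ~(p3 | p1) -> p2)) ^ (~(p2 | p1) -> p1)) = F, so the formula = T.
Row p1=F, p2=T, p3=T: (p2 ^ p3) = F, ((p1 | (p3 | ~(p3 | p1) -> p2)) ^ (~(p2 | p1) -> p1)) = F, so the formula = F.
Row p1=T, p2=F, p3=T: (p2 ^ p3) = T, ((p1 | (p3 | ~(p3 | p1) -> p2)) ^ (~(p2 | p1) -> p1)) = F, so the formula = T.
Row p1=T, p2=T, p3=T: (p2 ^ p3) = F, ((p1 | (p3 | ~(p3 | p1) -> p2)) ^ (~(p2 | p1) -> p1)) = F, so the formula = F.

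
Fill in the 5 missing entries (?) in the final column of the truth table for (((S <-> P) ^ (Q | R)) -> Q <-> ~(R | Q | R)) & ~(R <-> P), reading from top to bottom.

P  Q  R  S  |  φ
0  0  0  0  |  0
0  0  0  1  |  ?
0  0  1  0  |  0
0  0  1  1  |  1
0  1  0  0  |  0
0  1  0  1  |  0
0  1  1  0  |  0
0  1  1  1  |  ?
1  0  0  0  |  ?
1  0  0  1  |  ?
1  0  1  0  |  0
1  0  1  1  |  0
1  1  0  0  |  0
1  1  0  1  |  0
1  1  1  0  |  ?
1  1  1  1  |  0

Row P=0, Q=0, R=0, S=1: (((S <-> P) ^ (Q | R)) -> Q <-> ~(R | Q | R)) = 1, ~(R <-> P) = 0, so the formula = 0.
Row P=0, Q=1, R=1, S=1: (((S <-> P) ^ (Q | R)) -> Q <-> ~(R | Q | R)) = 0, ~(R <-> P) = 1, so the formula = 0.
Row P=1, Q=0, R=0, S=0: (((S <-> P) ^ (Q | R)) -> Q <-> ~(R | Q | R)) = 1, ~(R <-> P) = 1, so the formula = 1.
Row P=1, Q=0, R=0, S=1: (((S <-> P) ^ (Q | R)) -> Q <-> ~(R | Q | R)) = 0, ~(R <-> P) = 1, so the formula = 0.
Row P=1, Q=1, R=1, S=0: (((S <-> P) ^ (Q | R)) -> Q <-> ~(R | Q | R)) = 0, ~(R <-> P) = 0, so the formula = 0.

0, 0, 1, 0, 0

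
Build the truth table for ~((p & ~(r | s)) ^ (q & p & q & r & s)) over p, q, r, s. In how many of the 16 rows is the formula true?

13

p  q  r  s     (r | s)  ~(r | s)  (p & ~(r | s))  (q & r & s)  (q & p & (q & r & s))  φ
T  T  T  T        T        F            F              T                 T            F
T  T  T  F        T        F            F              F                 F            T
T  T  F  T        T        F            F              F                 F            T
T  T  F  F        F        T            T              F                 F            F
T  F  T  T        T        F            F              F                 F            T
T  F  T  F        T        F            F              F                 F            T
T  F  F  T        T        F            F              F                 F            T
T  F  F  F        F        T            T              F                 F            F
F  T  T  T        T        F            F              T                 F            T
F  T  T  F        T        F            F              F                 F            T
F  T  F  T        T        F            F              F                 F            T
F  T  F  F        F        T            F              F                 F            T
F  F  T  T        T        F            F              F                 F            T
F  F  T  F        T        F            F              F                 F            T
F  F  F  T        T        F            F              F                 F            T
F  F  F  F        F        T            F              F                 F            T
The formula is true on 13 of the 16 rows.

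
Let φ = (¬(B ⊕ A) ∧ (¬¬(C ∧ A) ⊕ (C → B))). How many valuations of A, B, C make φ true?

A | B | C || (B ⊕ A) | ¬(B ⊕ A) | (C ∧ A) | ¬(C ∧ A) | ¬¬(C ∧ A) | (C → B) | (¬¬(C ∧ A) ⊕ (C → B)) | φ
1 | 1 | 1 ||    0    |    1     |    1    |    0     |     1     |    1    |           0           | 0
1 | 1 | 0 ||    0    |    1     |    0    |    1     |     0     |    1    |           1           | 1
1 | 0 | 1 ||    1    |    0     |    1    |    0     |     1     |    0    |           1           | 0
1 | 0 | 0 ||    1    |    0     |    0    |    1     |     0     |    1    |           1           | 0
0 | 1 | 1 ||    1    |    0     |    0    |    1     |     0     |    1    |           1           | 0
0 | 1 | 0 ||    1    |    0     |    0    |    1     |     0     |    1    |           1           | 0
0 | 0 | 1 ||    0    |    1     |    0    |    1     |     0     |    0    |           0           | 0
0 | 0 | 0 ||    0    |    1     |    0    |    1     |     0     |    1    |           1           | 1
The formula is true on 2 of the 8 rows.

2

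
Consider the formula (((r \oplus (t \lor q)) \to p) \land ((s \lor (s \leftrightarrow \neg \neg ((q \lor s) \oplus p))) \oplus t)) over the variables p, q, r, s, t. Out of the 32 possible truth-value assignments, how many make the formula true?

12

p | q | r | s | t | φ
- | - | - | - | - | -
T | T | T | T | T | F
T | T | T | T | F | T
T | T | T | F | T | F
T | T | T | F | F | T
T | T | F | T | T | F
T | T | F | T | F | T
T | T | F | F | T | F
T | T | F | F | F | T
T | F | T | T | T | F
T | F | T | T | F | T
T | F | T | F | T | T
T | F | T | F | F | F
T | F | F | T | T | F
T | F | F | T | F | T
T | F | F | F | T | T
T | F | F | F | F | F
F | T | T | T | T | F
F | T | T | T | F | T
F | T | T | F | T | T
F | T | T | F | F | F
F | T | F | T | T | F
F | T | F | T | F | F
F | T | F | F | T | F
F | T | F | F | F | F
F | F | T | T | T | F
F | F | T | T | F | F
F | F | T | F | T | F
F | F | T | F | F | F
F | F | F | T | T | F
F | F | F | T | F | T
F | F | F | F | T | F
F | F | F | F | F | T
The formula is true on 12 of the 32 rows.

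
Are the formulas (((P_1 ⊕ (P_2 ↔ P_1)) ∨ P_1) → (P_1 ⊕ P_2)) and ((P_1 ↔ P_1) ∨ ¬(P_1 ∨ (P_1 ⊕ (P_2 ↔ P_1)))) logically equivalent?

P_1 | P_2 || φ | ψ
 T  |  T  || F | T
 T  |  F  || T | T
 F  |  T  || T | T
 F  |  F  || F | T
The columns differ at P_1=T, P_2=T (φ=F, ψ=T), so they are not equivalent.

not equivalent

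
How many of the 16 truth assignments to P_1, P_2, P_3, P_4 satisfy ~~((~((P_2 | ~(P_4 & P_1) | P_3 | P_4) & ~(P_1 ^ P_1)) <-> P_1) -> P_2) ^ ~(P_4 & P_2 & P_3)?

6

P_1  P_2  P_3  P_4  |  φ
 T    T    T    T   |  T
 T    T    T    F   |  F
 T    T    F    T   |  F
 T    T    F    F   |  F
 T    F    T    T   |  F
 T    F    T    F   |  F
 T    F    F    T   |  F
 T    F    F    F   |  F
 F    T    T    T   |  T
 F    T    T    F   |  F
 F    T    F    T   |  F
 F    T    F    F   |  F
 F    F    T    T   |  T
 F    F    T    F   |  T
 F    F    F    T   |  T
 F    F    F    F   |  T
The formula is true on 6 of the 16 rows.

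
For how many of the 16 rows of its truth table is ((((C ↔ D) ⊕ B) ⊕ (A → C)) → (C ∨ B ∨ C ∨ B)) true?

A | B | C | D | φ
- | - | - | - | -
T | T | T | T | T
T | T | T | F | T
T | T | F | T | T
T | T | F | F | T
T | F | T | T | T
T | F | T | F | T
T | F | F | T | T
T | F | F | F | F
F | T | T | T | T
F | T | T | F | T
F | T | F | T | T
F | T | F | F | T
F | F | T | T | T
F | F | T | F | T
F | F | F | T | F
F | F | F | F | T
The formula is true on 14 of the 16 rows.

14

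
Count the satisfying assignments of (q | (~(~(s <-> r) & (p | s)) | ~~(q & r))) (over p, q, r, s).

p  q  r  s     (s <-> r)  ~(s <-> r)  (p | s)  (~(s <-> r) & (p | s))  ~(~(s <-> r) & (p | s))  (q & r)  ~(q & r)  ~~(q & r)  φ
1  1  1  1         1          0          1               0                        1                1        0          1      1
1  1  1  0         0          1          1               1                        0                1        0          1      1
1  1  0  1         0          1          1               1                        0                0        1          0      1
1  1  0  0         1          0          1               0                        1                0        1          0      1
1  0  1  1         1          0          1               0                        1                0        1          0      1
1  0  1  0         0          1          1               1                        0                0        1          0      0
1  0  0  1         0          1          1               1                        0                0        1          0      0
1  0  0  0         1          0          1               0                        1                0        1          0      1
0  1  1  1         1          0          1               0                        1                1        0          1      1
0  1  1  0         0          1          0               0                        1                1        0          1      1
0  1  0  1         0          1          1               1                        0                0        1          0      1
0  1  0  0         1          0          0               0                        1                0        1          0      1
0  0  1  1         1          0          1               0                        1                0        1          0      1
0  0  1  0         0          1          0               0                        1                0        1          0      1
0  0  0  1         0          1          1               1                        0                0        1          0      0
0  0  0  0         1          0          0               0                        1                0        1          0      1
The formula is true on 13 of the 16 rows.

13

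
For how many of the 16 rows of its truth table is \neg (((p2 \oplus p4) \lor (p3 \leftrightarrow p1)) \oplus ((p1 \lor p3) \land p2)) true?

p1 | p2 | p3 | p4 | φ
-- | -- | -- | -- | -
1  | 1  | 1  | 1  | 1
1  | 1  | 1  | 0  | 1
1  | 1  | 0  | 1  | 0
1  | 1  | 0  | 0  | 1
1  | 0  | 1  | 1  | 0
1  | 0  | 1  | 0  | 0
1  | 0  | 0  | 1  | 0
1  | 0  | 0  | 0  | 1
0  | 1  | 1  | 1  | 0
0  | 1  | 1  | 0  | 1
0  | 1  | 0  | 1  | 0
0  | 1  | 0  | 0  | 0
0  | 0  | 1  | 1  | 0
0  | 0  | 1  | 0  | 1
0  | 0  | 0  | 1  | 0
0  | 0  | 0  | 0  | 0
The formula is true on 6 of the 16 rows.

6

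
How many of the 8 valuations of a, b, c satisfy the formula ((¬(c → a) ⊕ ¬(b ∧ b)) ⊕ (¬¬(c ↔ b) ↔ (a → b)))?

2

a | b | c || (c → a) | ¬(c → a) | (b ∧ b) | ¬(b ∧ b) | (¬(c → a) ⊕ ¬(b ∧ b)) | (c ↔ b) | ¬(c ↔ b) | ¬¬(c ↔ b) | (a → b) | (¬¬(c ↔ b) ↔ (a → b)) | φ
1 | 1 | 1 ||    1    |    0     |    1    |    0     |           0           |    1    |    0     |     1     |    1    |           1           | 1
1 | 1 | 0 ||    1    |    0     |    1    |    0     |           0           |    0    |    1     |     0     |    1    |           0           | 0
1 | 0 | 1 ||    1    |    0     |    0    |    1     |           1           |    0    |    1     |     0     |    0    |           1           | 0
1 | 0 | 0 ||    1    |    0     |    0    |    1     |           1           |    1    |    0     |     1     |    0    |           0           | 1
0 | 1 | 1 ||    0    |    1     |    1    |    0     |           1           |    1    |    0     |     1     |    1    |           1           | 0
0 | 1 | 0 ||    1    |    0     |    1    |    0     |           0           |    0    |    1     |     0     |    1    |           0           | 0
0 | 0 | 1 ||    0    |    1     |    0    |    1     |           0           |    0    |    1     |     0     |    1    |           0           | 0
0 | 0 | 0 ||    1    |    0     |    0    |    1     |           1           |    1    |    0     |     1     |    1    |           1           | 0
The formula is true on 2 of the 8 rows.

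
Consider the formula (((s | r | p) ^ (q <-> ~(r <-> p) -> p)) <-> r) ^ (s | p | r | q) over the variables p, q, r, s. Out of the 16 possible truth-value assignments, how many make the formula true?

p  q  r  s     (s | r | p)  (r <-> p)  ~(r <-> p)  (~(r <-> p) -> p)  (q <-> (~(r <-> p) -> p))  (s | p | r | q)  φ
1  1  1  1          1           1          0               1                      1                     1         1
1  1  1  0          1           1          0               1                      1                     1         1
1  1  0  1          1           0          1               1                      1                     1         0
1  1  0  0          1           0          1               1                      1                     1         0
1  0  1  1          1           1          0               1                      0                     1         0
1  0  1  0          1           1          0               1                      0                     1         0
1  0  0  1          1           0          1               1                      0                     1         1
1  0  0  0          1           0          1               1                      0                     1         1
0  1  1  1          1           0          1               0                      0                     1         0
0  1  1  0          1           0          1               0                      0                     1         0
0  1  0  1          1           1          0               1                      1                     1         0
0  1  0  0          0           1          0               1                      1                     1         1
0  0  1  1          1           0          1               0                      1                     1         1
0  0  1  0          1           0          1               0                      1                     1         1
0  0  0  1          1           1          0               1                      0                     1         1
0  0  0  0          0           1          0               1                      0                     0         1
The formula is true on 9 of the 16 rows.

9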